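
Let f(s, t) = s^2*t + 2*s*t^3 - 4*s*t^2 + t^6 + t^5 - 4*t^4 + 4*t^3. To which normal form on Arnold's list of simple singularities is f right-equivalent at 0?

The Hessian of f at 0 is [[0, 0], [0, 0]] with rank 0, so corank 2. A Groebner basis of the Jacobian ideal J(f) in C{s,t} is {s^3 + s^2 - 11*s*t^2 - 18*s*t + 32*t^2, s^2*t + s^2/6 - 23*s*t^2/6 - 13*s*t/3 + 8*t^2, s*t + t^3 - 2*t^2}; counting standard monomials gives mu = 7. Corank 2; j^3 = t*(s - 2*t)^2 has shape L^2 M (L != M), so D-series; mu = 7 gives D_7.

D7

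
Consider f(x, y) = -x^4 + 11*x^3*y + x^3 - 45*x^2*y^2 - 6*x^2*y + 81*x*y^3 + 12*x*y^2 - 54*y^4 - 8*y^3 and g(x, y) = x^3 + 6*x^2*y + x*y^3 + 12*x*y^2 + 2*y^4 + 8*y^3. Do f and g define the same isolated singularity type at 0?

Yes.

The Hessian of f at 0 has rank 0. Corank 2; j^3 = (x - 2*y)^3 is a perfect cube, so E-series; the 4-jet and mu = 7 give E_7. The Hessian of g at 0 has rank 0. Corank 2; j^3 = (x + 2*y)^3 is a perfect cube, so E-series; the 4-jet and mu = 7 give E_7. Both have type E_7, hence right-equivalent.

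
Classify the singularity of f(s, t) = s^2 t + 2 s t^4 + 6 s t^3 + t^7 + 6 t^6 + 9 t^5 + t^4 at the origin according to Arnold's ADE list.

D_{5}

The Hessian of f at 0 has rank 0. Corank 2; j^3 = s^2*t has shape L^2 M (L != M), so D-series; mu = 5 gives D_5.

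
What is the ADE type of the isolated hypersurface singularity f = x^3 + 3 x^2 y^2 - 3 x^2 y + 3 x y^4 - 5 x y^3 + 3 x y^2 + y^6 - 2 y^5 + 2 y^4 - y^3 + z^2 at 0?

E_7

The Hessian of f at 0 is [[0, 0, 0], [0, 0, 0], [0, 0, 2]] with rank 1, so corank 2. A Groebner basis of the Jacobian ideal J(f) in C{x,y,z} is {-x^2 + 2*x*y + y^4 - y^3/3 - y^2, x^3 + 4*x^2 - 8*x*y + y^3/3 + 4*y^2, x^2*y + 7*x^2/3 - 14*x*y/3 - 2*y^3/9 + 7*y^2/3, x^2 + x*y^2 - 2*x*y - 2*y^3/3 + y^2, z}; counting standard monomials gives mu = 7. Corank 2; j^3 = (x - y)^3 is a perfect cube, so E-series; the 4-jet and mu = 7 give E_7.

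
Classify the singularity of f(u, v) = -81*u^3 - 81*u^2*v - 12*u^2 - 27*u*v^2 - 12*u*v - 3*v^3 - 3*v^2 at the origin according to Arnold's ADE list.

A2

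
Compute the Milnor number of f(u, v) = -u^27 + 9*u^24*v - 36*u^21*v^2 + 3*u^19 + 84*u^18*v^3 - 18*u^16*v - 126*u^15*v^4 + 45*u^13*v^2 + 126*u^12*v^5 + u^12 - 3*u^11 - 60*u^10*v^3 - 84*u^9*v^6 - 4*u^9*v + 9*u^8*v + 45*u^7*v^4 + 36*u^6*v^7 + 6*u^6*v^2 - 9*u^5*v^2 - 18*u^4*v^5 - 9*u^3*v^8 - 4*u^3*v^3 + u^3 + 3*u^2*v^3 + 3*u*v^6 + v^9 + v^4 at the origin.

The Hessian of f at 0 has rank 0. Corank 2; j^3 = u^3 is a perfect cube, so E-series; the 4-jet and mu = 6 give E_6.

6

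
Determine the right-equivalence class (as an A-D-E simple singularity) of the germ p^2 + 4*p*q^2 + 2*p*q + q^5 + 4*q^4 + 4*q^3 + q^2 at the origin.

The Hessian of f at 0 is [[2, 2], [2, 2]] with rank 1, so corank 1. A Groebner basis of the Jacobian ideal J(f) in C{p,q} is {p^2 + 2*p*q - p/2 - q/2, p/2 + q^2 + q/2}; counting standard monomials gives mu = 4. Corank 1: A-series; mu = 4 gives A_4.

A_4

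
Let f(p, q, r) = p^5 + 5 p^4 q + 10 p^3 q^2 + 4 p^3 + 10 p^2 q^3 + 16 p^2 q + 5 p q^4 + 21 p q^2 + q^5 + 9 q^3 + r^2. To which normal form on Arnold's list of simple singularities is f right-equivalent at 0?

D_6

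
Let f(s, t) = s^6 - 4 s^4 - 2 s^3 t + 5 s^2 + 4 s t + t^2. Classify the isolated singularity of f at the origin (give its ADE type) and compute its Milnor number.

The Hessian of f at 0 has rank 2. Corank 0: nondegenerate Morse point, so A_1.

Type A_1, Milnor number mu = 1.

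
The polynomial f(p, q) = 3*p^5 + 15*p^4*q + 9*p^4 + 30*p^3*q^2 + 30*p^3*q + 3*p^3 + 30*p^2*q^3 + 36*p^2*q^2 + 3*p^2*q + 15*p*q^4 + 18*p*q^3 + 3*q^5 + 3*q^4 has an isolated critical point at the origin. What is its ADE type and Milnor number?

Type D_{5}, Milnor number mu = 5.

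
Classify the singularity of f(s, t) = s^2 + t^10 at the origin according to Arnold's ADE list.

The Hessian of f at 0 has rank 1. Corank 1: A-series; mu = 9 gives A_9.

A9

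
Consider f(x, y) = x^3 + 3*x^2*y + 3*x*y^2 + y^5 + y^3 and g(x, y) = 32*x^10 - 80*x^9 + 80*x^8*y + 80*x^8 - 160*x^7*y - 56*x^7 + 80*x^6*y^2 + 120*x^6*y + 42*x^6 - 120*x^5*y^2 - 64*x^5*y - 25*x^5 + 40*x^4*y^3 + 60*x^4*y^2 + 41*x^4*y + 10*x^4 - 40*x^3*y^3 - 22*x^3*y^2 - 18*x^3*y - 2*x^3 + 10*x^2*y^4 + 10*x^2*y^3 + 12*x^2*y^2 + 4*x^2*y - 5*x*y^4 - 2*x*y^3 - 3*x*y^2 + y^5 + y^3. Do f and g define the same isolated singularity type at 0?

No.

The Hessian of f at 0 has rank 0. Corank 2; j^3 = (x + y)^3 is a perfect cube, so E-series; the 5-jet and mu = 8 give E_8. The Hessian of g at 0 has rank 0. Corank 2; j^3 = -(x - y)*(2*x^2 - 2*x*y + y^2) splits into three distinct lines over C (the quadratic factor has nonzero discriminant), so D_4. f is E_8 but g is D_4, hence not right-equivalent.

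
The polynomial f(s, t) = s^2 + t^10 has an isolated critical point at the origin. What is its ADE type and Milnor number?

Type A9, Milnor number mu = 9.

The Hessian of f at 0 is [[2, 0], [0, 0]] with rank 1, so corank 1. A Groebner basis of the Jacobian ideal J(f) in C{s,t} is {t^9, s}; counting standard monomials gives mu = 9. Corank 1: A-series; mu = 9 gives A_9.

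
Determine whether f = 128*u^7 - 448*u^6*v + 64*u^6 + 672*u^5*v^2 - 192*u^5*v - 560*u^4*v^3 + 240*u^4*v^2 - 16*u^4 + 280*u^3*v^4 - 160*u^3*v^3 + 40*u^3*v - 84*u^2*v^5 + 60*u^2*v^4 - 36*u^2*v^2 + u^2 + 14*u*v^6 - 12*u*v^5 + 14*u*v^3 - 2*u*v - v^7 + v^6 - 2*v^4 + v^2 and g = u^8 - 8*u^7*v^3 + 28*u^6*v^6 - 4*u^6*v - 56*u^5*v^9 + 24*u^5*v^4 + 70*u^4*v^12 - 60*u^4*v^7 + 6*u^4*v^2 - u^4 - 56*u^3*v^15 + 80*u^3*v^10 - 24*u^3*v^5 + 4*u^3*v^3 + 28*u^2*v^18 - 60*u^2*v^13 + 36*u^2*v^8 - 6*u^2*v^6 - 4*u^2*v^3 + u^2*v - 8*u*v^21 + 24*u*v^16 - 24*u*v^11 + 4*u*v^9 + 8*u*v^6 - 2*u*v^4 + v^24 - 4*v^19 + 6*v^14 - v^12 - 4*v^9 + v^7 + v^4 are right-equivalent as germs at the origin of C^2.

No.

The Hessian of f at 0 has rank 1. Corank 1: A-series; mu = 6 gives A_6. The Hessian of g at 0 has rank 0. Corank 2; j^3 = u^2*v has shape L^2 M (L != M), so D-series; mu = 5 gives D_5. f is A_6 but g is D_5, hence not right-equivalent.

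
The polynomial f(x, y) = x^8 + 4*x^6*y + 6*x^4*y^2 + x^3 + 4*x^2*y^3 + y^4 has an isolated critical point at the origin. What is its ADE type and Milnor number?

The Hessian of f at 0 is [[0, 0], [0, 0]] with rank 0, so corank 2. A Groebner basis of the Jacobian ideal J(f) in C{x,y} is {y^3, x^2}; counting standard monomials gives mu = 6. Corank 2; j^3 = x^3 is a perfect cube, so E-series; the 4-jet and mu = 6 give E_6.

Type E_6, Milnor number mu = 6.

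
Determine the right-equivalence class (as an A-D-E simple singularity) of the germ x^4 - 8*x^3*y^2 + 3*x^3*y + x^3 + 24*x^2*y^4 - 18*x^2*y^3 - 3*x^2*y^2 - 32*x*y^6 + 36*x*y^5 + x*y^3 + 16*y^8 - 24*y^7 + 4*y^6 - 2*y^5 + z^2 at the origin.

The Hessian of f at 0 has rank 1. Corank 2; j^3 = x^3 is a perfect cube, so E-series; the 4-jet and mu = 7 give E_7.

E_{7}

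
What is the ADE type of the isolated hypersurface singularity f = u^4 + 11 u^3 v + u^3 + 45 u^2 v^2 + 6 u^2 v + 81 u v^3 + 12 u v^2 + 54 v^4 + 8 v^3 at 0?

The Hessian of f at 0 has rank 0. Corank 2; j^3 = (u + 2*v)^3 is a perfect cube, so E-series; the 4-jet and mu = 7 give E_7.

E_7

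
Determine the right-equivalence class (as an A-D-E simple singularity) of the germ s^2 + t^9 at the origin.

The Hessian of f at 0 is [[2, 0], [0, 0]] with rank 1, so corank 1. A Groebner basis of the Jacobian ideal J(f) in C{s,t} is {t^8, s}; counting standard monomials gives mu = 8. Corank 1: A-series; mu = 8 gives A_8.

A8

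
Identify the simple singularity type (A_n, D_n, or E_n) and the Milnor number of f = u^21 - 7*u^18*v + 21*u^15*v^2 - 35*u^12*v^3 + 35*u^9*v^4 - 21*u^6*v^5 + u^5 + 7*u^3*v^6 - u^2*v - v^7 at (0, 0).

The Hessian of f at 0 is [[0, 0], [0, 0]] with rank 0, so corank 2. A Groebner basis of the Jacobian ideal J(f) in C{u,v} is {u^2/7 + v^6, u^3, u*v}; counting standard monomials gives mu = 8. Corank 2; j^3 = -u^2*v has shape L^2 M (L != M), so D-series; mu = 8 gives D_8.

Type D_{8}, Milnor number mu = 8.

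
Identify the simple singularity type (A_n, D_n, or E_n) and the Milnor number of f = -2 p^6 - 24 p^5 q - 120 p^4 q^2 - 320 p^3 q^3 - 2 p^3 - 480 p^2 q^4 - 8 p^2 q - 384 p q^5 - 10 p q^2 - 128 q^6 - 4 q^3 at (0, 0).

Type D_7, Milnor number mu = 7.

The Hessian of f at 0 has rank 0. Corank 2; j^3 = -2*(p + q)^2*(p + 2*q) has shape L^2 M (L != M), so D-series; mu = 7 gives D_7.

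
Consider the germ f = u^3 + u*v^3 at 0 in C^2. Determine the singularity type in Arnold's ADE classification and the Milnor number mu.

Type E_7, Milnor number mu = 7.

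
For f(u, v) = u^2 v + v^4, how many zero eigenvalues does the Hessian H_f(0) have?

2

Hessian at 0 has rank 0.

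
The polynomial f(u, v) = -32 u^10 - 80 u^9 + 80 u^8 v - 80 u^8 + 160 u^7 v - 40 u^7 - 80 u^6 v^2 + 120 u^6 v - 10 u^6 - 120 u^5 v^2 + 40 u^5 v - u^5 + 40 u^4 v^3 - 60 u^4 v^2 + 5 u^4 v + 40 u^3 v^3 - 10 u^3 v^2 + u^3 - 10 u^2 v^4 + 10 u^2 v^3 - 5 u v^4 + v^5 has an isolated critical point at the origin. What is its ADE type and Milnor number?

The Hessian of f at 0 has rank 0. Corank 2; j^3 = u^3 is a perfect cube, so E-series; the 5-jet and mu = 8 give E_8.

Type E8, Milnor number mu = 8.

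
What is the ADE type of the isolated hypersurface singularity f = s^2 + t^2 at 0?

The Hessian of f at 0 is [[2, 0], [0, 2]] with rank 2, so corank 0. A Groebner basis of the Jacobian ideal J(f) in C{s,t} is {s, t}; counting standard monomials gives mu = 1. Corank 0: nondegenerate Morse point, so A_1.

A_1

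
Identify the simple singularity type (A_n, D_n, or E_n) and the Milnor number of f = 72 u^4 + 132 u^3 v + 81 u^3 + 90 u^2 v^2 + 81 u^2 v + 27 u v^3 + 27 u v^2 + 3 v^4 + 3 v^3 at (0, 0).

Type E7, Milnor number mu = 7.

The Hessian of f at 0 has rank 0. Corank 2; j^3 = 3*(3*u + v)^3 is a perfect cube, so E-series; the 4-jet and mu = 7 give E_7.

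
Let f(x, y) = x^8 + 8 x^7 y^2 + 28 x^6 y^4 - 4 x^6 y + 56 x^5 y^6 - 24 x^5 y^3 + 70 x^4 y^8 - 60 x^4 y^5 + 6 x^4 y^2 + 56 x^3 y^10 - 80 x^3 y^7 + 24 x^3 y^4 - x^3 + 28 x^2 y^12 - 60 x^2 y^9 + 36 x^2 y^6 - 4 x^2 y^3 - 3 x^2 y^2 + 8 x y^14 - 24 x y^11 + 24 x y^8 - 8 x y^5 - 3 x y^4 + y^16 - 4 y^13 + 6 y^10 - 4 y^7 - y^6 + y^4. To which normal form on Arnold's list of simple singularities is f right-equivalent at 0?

E6

The Hessian of f at 0 has rank 0. Corank 2; j^3 = -x^3 is a perfect cube, so E-series; the 4-jet and mu = 6 give E_6.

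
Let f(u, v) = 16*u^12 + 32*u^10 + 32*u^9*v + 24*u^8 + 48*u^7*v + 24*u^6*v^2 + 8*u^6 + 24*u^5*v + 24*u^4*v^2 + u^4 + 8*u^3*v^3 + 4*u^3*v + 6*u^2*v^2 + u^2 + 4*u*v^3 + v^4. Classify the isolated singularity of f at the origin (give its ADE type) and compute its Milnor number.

Type A_3, Milnor number mu = 3.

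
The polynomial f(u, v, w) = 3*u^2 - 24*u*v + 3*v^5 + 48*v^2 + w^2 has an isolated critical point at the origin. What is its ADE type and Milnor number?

Type A4, Milnor number mu = 4.

The Hessian of f at 0 has rank 2. Corank 1: A-series; mu = 4 gives A_4.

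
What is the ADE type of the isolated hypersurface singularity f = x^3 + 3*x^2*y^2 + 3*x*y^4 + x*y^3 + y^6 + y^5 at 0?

E_{7}

The Hessian of f at 0 has rank 0. Corank 2; j^3 = x^3 is a perfect cube, so E-series; the 4-jet and mu = 7 give E_7.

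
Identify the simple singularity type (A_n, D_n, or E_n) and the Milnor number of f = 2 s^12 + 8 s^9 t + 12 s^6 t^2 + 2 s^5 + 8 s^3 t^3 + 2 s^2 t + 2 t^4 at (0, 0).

The Hessian of f at 0 has rank 0. Corank 2; j^3 = 2*s^2*t has shape L^2 M (L != M), so D-series; mu = 5 gives D_5.

Type D5, Milnor number mu = 5.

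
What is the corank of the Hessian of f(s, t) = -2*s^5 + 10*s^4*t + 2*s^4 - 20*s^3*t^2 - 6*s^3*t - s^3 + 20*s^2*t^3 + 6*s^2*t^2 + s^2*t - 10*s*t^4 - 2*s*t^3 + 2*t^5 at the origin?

The Hessian at 0 is [[0, 0], [0, 0]] of rank 0; hence corank 2.

2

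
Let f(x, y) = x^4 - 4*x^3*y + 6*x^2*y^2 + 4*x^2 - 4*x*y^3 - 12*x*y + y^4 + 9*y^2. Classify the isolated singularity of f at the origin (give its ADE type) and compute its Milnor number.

Type A_3, Milnor number mu = 3.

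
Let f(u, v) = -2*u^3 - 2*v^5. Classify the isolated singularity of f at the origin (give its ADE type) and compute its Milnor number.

Type E8, Milnor number mu = 8.

The Hessian of f at 0 has rank 0. Corank 2; j^3 = -2*u^3 is a perfect cube, so E-series; the 5-jet and mu = 8 give E_8.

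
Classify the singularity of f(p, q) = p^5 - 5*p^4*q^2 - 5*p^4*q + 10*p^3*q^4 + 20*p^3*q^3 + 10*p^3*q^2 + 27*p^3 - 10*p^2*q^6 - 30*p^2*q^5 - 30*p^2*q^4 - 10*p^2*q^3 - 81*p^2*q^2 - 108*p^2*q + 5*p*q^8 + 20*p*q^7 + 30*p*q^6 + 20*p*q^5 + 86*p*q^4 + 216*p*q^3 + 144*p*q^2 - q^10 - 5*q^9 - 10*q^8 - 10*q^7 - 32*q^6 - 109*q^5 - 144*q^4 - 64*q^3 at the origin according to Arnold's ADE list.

The Hessian of f at 0 has rank 0. Corank 2; j^3 = (3*p - 4*q)^3 is a perfect cube, so E-series; the 5-jet and mu = 8 give E_8.

E_8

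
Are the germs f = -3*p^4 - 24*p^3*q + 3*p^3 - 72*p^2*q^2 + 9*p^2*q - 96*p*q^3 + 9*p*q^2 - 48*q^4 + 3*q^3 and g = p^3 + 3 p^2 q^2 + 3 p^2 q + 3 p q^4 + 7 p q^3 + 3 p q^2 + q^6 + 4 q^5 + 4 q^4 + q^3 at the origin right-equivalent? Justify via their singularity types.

No.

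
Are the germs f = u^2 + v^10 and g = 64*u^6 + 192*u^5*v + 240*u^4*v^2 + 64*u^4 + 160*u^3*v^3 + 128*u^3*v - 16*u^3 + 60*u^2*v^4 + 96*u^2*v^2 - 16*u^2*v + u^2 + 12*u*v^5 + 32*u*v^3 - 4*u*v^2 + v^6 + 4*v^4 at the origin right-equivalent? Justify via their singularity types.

No.

The Hessian of f at 0 is [[2, 0], [0, 0]] with rank 1, so corank 1. A Groebner basis of the Jacobian ideal J(f) in C{u,v} is {v^9, u}; counting standard monomials gives mu = 9. Corank 1: A-series; mu = 9 gives A_9. The Hessian of g at 0 is [[2, 0], [0, 0]] with rank 1, so corank 1. A Groebner basis of the Jacobian ideal J(g) in C{u,v} is {u*v^2 + u*v/2 - u/16 + v^2/8, -5*u*v/2 + u/4 + v^3 - v^2/2, u^2 + u*v - u/8 + v^2/4}; counting standard monomials gives mu = 5. Corank 1: A-series; mu = 5 gives A_5. f is A_9 but g is A_5, hence not right-equivalent.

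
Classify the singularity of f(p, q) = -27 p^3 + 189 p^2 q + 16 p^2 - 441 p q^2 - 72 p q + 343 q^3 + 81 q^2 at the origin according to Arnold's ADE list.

A2

The Hessian of f at 0 has rank 1. Corank 1: A-series; mu = 2 gives A_2.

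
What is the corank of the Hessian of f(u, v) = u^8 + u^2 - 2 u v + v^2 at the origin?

1

The Hessian at 0 is [[2, -2], [-2, 2]] of rank 1; hence corank 1.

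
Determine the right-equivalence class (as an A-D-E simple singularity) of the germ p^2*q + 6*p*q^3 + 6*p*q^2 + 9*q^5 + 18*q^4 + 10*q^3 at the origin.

D_4

The Hessian of f at 0 is [[0, 0], [0, 0]] with rank 0, so corank 2. A Groebner basis of the Jacobian ideal J(f) in C{p,q} is {q^3, p^2 - 6*q^2, p*q + 3*q^2}; counting standard monomials gives mu = 4. Corank 2; j^3 = q*(p^2 + 6*p*q + 10*q^2) splits into three distinct lines over C (the quadratic factor has nonzero discriminant), so D_4.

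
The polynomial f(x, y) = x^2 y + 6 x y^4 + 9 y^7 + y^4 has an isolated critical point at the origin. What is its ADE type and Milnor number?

Type D5, Milnor number mu = 5.

The Hessian of f at 0 has rank 0. Corank 2; j^3 = x^2*y has shape L^2 M (L != M), so D-series; mu = 5 gives D_5.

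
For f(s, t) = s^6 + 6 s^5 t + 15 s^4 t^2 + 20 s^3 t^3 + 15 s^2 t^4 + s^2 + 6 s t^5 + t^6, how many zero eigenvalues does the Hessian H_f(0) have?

1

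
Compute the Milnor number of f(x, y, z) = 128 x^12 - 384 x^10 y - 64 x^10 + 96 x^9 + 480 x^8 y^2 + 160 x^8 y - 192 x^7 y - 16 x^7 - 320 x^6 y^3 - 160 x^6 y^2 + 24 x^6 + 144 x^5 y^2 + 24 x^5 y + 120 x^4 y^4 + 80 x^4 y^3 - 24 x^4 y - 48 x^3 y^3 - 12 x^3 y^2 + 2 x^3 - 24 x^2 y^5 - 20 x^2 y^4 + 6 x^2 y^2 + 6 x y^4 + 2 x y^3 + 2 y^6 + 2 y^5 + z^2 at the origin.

7

The Hessian of f at 0 has rank 1. Corank 2; j^3 = 2*x^3 is a perfect cube, so E-series; the 4-jet and mu = 7 give E_7.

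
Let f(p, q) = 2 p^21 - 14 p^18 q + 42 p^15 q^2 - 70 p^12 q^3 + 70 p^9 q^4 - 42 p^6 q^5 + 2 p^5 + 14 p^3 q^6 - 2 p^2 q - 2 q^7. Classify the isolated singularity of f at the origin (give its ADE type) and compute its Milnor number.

The Hessian of f at 0 is [[0, 0], [0, 0]] with rank 0, so corank 2. A Groebner basis of the Jacobian ideal J(f) in C{p,q} is {p^2/7 + q^6, p^3, p*q}; counting standard monomials gives mu = 8. Corank 2; j^3 = -2*p^2*q has shape L^2 M (L != M), so D-series; mu = 8 gives D_8.

Type D8, Milnor number mu = 8.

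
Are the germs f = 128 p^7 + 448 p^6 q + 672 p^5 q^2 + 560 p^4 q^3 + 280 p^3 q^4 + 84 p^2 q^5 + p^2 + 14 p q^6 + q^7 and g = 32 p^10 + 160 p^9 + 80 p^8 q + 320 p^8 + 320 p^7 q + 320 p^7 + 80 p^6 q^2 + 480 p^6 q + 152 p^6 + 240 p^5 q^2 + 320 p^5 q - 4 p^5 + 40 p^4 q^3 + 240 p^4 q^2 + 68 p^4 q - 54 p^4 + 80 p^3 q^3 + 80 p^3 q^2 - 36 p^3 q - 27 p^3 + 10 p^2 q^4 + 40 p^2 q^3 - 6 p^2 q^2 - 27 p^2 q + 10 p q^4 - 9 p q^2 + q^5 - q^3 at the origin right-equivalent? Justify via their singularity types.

The Hessian of f at 0 has rank 1. Corank 1: A-series; mu = 6 gives A_6. The Hessian of g at 0 has rank 0. Corank 2; j^3 = -(3*p + q)^3 is a perfect cube, so E-series; the 5-jet and mu = 8 give E_8. f is A_6 but g is E_8, hence not right-equivalent.

No.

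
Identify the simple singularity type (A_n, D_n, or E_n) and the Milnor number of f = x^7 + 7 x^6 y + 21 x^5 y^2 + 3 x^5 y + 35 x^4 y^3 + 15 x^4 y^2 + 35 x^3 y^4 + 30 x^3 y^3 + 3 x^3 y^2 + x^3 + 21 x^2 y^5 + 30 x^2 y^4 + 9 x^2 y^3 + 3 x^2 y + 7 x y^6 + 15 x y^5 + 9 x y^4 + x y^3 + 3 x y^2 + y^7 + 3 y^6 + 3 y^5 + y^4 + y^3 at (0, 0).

Type E_{7}, Milnor number mu = 7.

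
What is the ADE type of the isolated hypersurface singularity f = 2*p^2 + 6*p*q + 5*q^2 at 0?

A1

The Hessian of f at 0 is [[4, 6], [6, 10]] with rank 2, so corank 0. A Groebner basis of the Jacobian ideal J(f) in C{p,q} is {p, q}; counting standard monomials gives mu = 1. Corank 0: nondegenerate Morse point, so A_1.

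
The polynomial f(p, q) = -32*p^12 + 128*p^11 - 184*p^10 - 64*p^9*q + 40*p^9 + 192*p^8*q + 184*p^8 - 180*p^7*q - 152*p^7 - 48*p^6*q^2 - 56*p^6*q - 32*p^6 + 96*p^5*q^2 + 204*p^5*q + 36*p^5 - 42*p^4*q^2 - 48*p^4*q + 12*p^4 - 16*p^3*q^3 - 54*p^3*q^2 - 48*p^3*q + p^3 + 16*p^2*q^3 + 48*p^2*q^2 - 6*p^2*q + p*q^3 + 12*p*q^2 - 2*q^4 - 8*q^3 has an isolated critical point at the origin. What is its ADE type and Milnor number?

The Hessian of f at 0 is [[0, 0], [0, 0]] with rank 0, so corank 2. A Groebner basis of the Jacobian ideal J(f) in C{p,q} is {-3*p^2/824 + 3*p*q/206 + q^4 - q^3/824 - 3*q^2/206, p^3 + 291*p^2/412 - 291*p*q/103 - 3199*q^3/412 + 291*q^2/103, p^2*q + 193*p^2/824 - 193*p*q/206 - 9695*q^3/2472 + 193*q^2/206, 6*p^2/103 + p*q^2 - 24*p*q/103 - 204*q^3/103 + 24*q^2/103}; counting standard monomials gives mu = 7. Corank 2; j^3 = (p - 2*q)^3 is a perfect cube, so E-series; the 4-jet and mu = 7 give E_7.

Type E_7, Milnor number mu = 7.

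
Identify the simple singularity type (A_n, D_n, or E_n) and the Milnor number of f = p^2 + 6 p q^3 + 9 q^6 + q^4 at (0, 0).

Type A_3, Milnor number mu = 3.

The Hessian of f at 0 has rank 1. Corank 1: A-series; mu = 3 gives A_3.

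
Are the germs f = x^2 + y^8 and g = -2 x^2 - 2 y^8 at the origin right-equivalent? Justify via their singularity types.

Yes.

The Hessian of f at 0 has rank 1. Corank 1: A-series; mu = 7 gives A_7. The Hessian of g at 0 has rank 1. Corank 1: A-series; mu = 7 gives A_7. Both have type A_7, hence right-equivalent.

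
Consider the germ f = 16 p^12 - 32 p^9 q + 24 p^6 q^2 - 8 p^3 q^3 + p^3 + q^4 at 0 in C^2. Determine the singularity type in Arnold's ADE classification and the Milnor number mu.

Type E_{6}, Milnor number mu = 6.

The Hessian of f at 0 has rank 0. Corank 2; j^3 = p^3 is a perfect cube, so E-series; the 4-jet and mu = 6 give E_6.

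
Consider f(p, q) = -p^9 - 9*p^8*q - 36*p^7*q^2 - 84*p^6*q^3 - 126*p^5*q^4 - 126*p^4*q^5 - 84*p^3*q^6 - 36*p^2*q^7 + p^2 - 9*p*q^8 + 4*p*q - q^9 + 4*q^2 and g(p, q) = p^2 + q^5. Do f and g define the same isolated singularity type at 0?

The Hessian of f at 0 has rank 1. Corank 1: A-series; mu = 8 gives A_8. The Hessian of g at 0 has rank 1. Corank 1: A-series; mu = 4 gives A_4. f is A_8 but g is A_4, hence not right-equivalent.

No.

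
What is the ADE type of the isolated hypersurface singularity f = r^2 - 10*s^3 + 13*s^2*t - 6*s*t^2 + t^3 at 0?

The Hessian of f at 0 is [[0, 0, 0], [0, 0, 0], [0, 0, 2]] with rank 1, so corank 2. A Groebner basis of the Jacobian ideal J(f) in C{s,t,r} is {t^3, s^2 - 3*t^2/11, s*t - 6*t^2/11, r}; counting standard monomials gives mu = 4. Corank 2; j^3 = -(2*s - t)*(5*s^2 - 4*s*t + t^2) splits into three distinct lines over C (the quadratic factor has nonzero discriminant), so D_4.

D_4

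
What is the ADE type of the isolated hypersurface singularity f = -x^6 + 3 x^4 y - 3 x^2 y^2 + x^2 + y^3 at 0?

A_{2}

The Hessian of f at 0 is [[2, 0], [0, 0]] with rank 1, so corank 1. A Groebner basis of the Jacobian ideal J(f) in C{x,y} is {y^2, x}; counting standard monomials gives mu = 2. Corank 1: A-series; mu = 2 gives A_2.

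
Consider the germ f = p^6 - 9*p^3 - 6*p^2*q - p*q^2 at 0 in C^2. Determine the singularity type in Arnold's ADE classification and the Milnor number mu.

The Hessian of f at 0 has rank 0. Corank 2; j^3 = -p*(3*p + q)^2 has shape L^2 M (L != M), so D-series; mu = 7 gives D_7.

Type D_7, Milnor number mu = 7.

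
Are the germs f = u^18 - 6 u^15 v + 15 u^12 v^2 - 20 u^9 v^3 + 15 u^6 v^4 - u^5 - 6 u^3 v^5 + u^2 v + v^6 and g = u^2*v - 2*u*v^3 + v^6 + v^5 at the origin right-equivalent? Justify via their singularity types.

Yes.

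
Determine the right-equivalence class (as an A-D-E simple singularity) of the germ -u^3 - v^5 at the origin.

E8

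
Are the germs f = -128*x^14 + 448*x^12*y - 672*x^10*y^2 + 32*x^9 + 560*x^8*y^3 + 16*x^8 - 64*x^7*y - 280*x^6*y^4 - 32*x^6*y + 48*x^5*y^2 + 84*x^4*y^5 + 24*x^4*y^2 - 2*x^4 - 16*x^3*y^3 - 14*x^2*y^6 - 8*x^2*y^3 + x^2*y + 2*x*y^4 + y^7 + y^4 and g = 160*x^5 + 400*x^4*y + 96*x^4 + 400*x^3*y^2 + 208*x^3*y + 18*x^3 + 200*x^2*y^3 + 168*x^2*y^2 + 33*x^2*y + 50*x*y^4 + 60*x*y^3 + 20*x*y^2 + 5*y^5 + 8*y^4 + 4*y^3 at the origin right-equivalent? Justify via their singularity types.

No.

The Hessian of f at 0 has rank 0. Corank 2; j^3 = x^2*y has shape L^2 M (L != M), so D-series; mu = 5 gives D_5. The Hessian of g at 0 has rank 0. Corank 2; j^3 = (2*x + y)*(3*x + 2*y)^2 has shape L^2 M (L != M), so D-series; mu = 6 gives D_6. f is D_5 but g is D_6, hence not right-equivalent.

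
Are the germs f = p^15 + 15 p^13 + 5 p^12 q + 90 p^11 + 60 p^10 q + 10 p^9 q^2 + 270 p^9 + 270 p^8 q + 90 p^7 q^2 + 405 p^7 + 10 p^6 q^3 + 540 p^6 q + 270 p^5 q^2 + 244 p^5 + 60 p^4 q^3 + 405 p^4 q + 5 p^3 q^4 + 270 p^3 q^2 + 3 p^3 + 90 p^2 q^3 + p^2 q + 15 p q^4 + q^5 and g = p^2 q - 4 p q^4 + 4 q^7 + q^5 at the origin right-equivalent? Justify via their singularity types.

Yes.

The Hessian of f at 0 has rank 0. Corank 2; j^3 = p^2*(3*p + q) has shape L^2 M (L != M), so D-series; mu = 6 gives D_6. The Hessian of g at 0 has rank 0. Corank 2; j^3 = p^2*q has shape L^2 M (L != M), so D-series; mu = 6 gives D_6. Both have type D_6, hence right-equivalent.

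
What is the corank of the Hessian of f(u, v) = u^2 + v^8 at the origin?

Hessian at 0 has rank 1.

1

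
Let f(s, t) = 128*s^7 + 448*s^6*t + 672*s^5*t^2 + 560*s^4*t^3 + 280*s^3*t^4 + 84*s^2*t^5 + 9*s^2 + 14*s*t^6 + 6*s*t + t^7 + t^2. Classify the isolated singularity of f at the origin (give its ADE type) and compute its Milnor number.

Type A_{6}, Milnor number mu = 6.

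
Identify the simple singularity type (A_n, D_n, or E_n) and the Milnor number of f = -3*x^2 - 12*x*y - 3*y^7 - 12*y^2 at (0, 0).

The Hessian of f at 0 has rank 1. Corank 1: A-series; mu = 6 gives A_6.

Type A_6, Milnor number mu = 6.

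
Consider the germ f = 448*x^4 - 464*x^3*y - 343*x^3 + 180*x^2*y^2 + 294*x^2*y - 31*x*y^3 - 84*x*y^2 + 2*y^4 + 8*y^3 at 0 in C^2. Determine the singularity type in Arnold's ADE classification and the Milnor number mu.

Type E_{7}, Milnor number mu = 7.

The Hessian of f at 0 is [[0, 0], [0, 0]] with rank 0, so corank 2. A Groebner basis of the Jacobian ideal J(f) in C{x,y} is {17294403*x^2/16 - 2470629*x*y/4 + y^4 - 343*y^3/16 + 352947*y^2/4, x^3 - 2205*x^2/8 + 315*x*y/2 - y^3/56 - 45*y^2/2, x^2*y - 10633*x^2/16 + 1519*x*y/4 - 23*y^3/336 - 217*y^2/4, -2401*x^2/2 + x*y^2 + 686*x*y - 11*y^3/42 - 98*y^2}; counting standard monomials gives mu = 7. Corank 2; j^3 = -(7*x - 2*y)^3 is a perfect cube, so E-series; the 4-jet and mu = 7 give E_7.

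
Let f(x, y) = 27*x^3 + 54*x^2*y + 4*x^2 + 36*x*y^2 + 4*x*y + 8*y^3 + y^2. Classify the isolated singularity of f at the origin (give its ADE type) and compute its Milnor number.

Type A_2, Milnor number mu = 2.

The Hessian of f at 0 has rank 1. Corank 1: A-series; mu = 2 gives A_2.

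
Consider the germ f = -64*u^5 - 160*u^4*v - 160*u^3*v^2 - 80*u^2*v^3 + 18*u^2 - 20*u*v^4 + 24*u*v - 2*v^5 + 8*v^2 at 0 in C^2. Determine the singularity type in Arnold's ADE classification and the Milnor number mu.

Type A_{4}, Milnor number mu = 4.

The Hessian of f at 0 is [[36, 24], [24, 16]] with rank 1, so corank 1. A Groebner basis of the Jacobian ideal J(f) in C{u,v} is {v^4, u + 2*v/3}; counting standard monomials gives mu = 4. Corank 1: A-series; mu = 4 gives A_4.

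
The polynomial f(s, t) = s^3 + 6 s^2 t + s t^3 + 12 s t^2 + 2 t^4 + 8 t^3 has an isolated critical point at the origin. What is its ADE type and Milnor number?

The Hessian of f at 0 has rank 0. Corank 2; j^3 = (s + 2*t)^3 is a perfect cube, so E-series; the 4-jet and mu = 7 give E_7.

Type E_7, Milnor number mu = 7.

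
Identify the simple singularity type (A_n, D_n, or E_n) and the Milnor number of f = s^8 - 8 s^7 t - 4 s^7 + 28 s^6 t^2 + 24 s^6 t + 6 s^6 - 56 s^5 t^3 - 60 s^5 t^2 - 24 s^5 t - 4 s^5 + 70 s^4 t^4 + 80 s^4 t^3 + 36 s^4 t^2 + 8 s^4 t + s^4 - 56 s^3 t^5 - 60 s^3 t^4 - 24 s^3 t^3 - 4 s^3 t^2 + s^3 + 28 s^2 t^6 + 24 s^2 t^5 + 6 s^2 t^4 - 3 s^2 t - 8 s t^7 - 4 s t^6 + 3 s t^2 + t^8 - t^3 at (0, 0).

Type E6, Milnor number mu = 6.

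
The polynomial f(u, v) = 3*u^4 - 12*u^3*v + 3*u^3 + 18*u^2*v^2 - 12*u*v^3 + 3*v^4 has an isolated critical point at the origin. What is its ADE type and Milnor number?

The Hessian of f at 0 is [[0, 0], [0, 0]] with rank 0, so corank 2. A Groebner basis of the Jacobian ideal J(f) in C{u,v} is {v^4, u*v^2 - v^3/3, u^2}; counting standard monomials gives mu = 6. Corank 2; j^3 = 3*u^3 is a perfect cube, so E-series; the 4-jet and mu = 6 give E_6.

Type E_6, Milnor number mu = 6.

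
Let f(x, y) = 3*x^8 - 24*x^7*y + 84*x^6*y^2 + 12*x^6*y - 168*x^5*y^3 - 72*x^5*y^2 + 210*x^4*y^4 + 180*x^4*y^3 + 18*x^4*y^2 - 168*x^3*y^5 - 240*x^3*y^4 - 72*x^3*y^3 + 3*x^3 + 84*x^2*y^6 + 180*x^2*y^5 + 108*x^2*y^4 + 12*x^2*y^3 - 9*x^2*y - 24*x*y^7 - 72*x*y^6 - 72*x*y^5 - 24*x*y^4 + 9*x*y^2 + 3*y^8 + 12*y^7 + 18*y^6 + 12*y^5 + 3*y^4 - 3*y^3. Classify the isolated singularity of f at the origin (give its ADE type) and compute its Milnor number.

Type E6, Milnor number mu = 6.

The Hessian of f at 0 has rank 0. Corank 2; j^3 = 3*(x - y)^3 is a perfect cube, so E-series; the 4-jet and mu = 6 give E_6.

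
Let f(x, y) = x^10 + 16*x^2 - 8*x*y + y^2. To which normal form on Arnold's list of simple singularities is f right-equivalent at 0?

A_{9}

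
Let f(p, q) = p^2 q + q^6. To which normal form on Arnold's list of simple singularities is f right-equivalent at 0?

D_7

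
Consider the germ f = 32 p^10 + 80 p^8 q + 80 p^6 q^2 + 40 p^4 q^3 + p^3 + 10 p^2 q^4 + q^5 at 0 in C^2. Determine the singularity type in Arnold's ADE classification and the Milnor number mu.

Type E_8, Milnor number mu = 8.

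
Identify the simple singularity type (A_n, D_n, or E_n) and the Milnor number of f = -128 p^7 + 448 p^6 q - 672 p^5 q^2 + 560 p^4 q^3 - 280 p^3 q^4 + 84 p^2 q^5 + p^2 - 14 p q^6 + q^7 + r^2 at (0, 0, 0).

Type A6, Milnor number mu = 6.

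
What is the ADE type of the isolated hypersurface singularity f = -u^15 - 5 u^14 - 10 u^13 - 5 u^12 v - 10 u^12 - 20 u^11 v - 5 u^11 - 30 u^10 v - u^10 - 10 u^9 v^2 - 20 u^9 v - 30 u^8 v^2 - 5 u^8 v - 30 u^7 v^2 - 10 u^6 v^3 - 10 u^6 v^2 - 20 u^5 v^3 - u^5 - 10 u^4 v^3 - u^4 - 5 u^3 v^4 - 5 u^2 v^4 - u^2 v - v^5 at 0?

D_{6}

The Hessian of f at 0 has rank 0. Corank 2; j^3 = -u^2*v has shape L^2 M (L != M), so D-series; mu = 6 gives D_6.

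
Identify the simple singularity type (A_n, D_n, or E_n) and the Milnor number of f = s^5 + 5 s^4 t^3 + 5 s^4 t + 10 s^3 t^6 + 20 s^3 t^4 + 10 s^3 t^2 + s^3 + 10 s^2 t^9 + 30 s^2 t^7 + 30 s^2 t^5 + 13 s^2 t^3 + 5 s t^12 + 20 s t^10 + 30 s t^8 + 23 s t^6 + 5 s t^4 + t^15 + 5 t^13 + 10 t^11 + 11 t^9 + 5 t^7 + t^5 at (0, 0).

Type E8, Milnor number mu = 8.

The Hessian of f at 0 has rank 0. Corank 2; j^3 = s^3 is a perfect cube, so E-series; the 5-jet and mu = 8 give E_8.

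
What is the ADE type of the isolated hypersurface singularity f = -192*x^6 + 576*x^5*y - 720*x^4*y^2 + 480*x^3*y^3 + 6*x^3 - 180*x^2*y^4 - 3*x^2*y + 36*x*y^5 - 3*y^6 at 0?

D_{7}

The Hessian of f at 0 has rank 0. Corank 2; j^3 = 3*x^2*(2*x - y) has shape L^2 M (L != M), so D-series; mu = 7 gives D_7.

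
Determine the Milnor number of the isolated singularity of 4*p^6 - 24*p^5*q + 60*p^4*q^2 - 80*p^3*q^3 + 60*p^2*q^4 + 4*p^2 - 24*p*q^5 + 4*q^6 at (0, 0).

5

The Hessian of f at 0 has rank 1. Corank 1: A-series; mu = 5 gives A_5.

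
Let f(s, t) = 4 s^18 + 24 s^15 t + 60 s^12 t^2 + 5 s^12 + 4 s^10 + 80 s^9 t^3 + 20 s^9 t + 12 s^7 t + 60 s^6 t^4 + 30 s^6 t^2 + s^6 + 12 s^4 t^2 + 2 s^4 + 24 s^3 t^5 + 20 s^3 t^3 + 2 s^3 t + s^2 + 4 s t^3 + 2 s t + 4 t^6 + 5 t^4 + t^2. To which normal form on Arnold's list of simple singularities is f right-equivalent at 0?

The Hessian of f at 0 is [[2, 2], [2, 2]] with rank 1, so corank 1. A Groebner basis of the Jacobian ideal J(f) in C{s,t} is {t^3, s + t}; counting standard monomials gives mu = 3. Corank 1: A-series; mu = 3 gives A_3.

A3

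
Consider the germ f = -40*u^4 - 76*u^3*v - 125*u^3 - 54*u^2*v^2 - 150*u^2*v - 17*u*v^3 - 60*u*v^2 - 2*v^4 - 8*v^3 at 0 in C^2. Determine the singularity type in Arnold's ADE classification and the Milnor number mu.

Type E_7, Milnor number mu = 7.

The Hessian of f at 0 is [[0, 0], [0, 0]] with rank 0, so corank 2. A Groebner basis of the Jacobian ideal J(f) in C{u,v} is {1171875*u^2/4 + 234375*u*v + v^4 + 125*v^3/4 + 46875*v^2, u^3 + 675*u^2/2 + 270*u*v + v^3/10 + 54*v^2, u^2*v - 2125*u^2/4 - 425*u*v - 13*v^3/60 - 85*v^2, 625*u^2 + u*v^2 + 500*u*v + 7*v^3/15 + 100*v^2}; counting standard monomials gives mu = 7. Corank 2; j^3 = -(5*u + 2*v)^3 is a perfect cube, so E-series; the 4-jet and mu = 7 give E_7.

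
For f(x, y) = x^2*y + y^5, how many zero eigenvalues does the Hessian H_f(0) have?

The Hessian at 0 is [[0, 0], [0, 0]] of rank 0; hence corank 2.

2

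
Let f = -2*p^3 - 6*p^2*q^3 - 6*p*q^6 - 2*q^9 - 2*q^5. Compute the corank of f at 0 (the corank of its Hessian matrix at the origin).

2

The Hessian at 0 is [[0, 0], [0, 0]] of rank 0; hence corank 2.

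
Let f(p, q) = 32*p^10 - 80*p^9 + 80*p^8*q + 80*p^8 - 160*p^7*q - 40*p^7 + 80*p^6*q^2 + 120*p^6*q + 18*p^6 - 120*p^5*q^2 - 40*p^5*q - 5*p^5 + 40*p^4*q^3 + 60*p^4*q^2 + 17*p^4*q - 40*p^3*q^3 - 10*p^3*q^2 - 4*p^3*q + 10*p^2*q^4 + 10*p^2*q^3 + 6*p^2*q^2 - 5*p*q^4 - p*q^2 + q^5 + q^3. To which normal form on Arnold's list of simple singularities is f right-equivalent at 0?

D6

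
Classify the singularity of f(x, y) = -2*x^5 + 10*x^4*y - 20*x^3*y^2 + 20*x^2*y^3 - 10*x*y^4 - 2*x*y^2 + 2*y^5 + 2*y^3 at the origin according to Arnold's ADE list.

D6

The Hessian of f at 0 has rank 0. Corank 2; j^3 = -2*y^2*(x - y) has shape L^2 M (L != M), so D-series; mu = 6 gives D_6.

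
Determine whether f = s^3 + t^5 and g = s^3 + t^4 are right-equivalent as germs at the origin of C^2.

No.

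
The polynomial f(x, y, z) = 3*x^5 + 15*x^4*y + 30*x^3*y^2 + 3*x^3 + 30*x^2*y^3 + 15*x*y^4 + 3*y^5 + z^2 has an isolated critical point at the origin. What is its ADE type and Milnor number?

Type E_{8}, Milnor number mu = 8.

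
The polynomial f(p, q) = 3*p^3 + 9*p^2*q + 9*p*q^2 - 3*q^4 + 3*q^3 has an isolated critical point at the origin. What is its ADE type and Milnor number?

Type E_6, Milnor number mu = 6.

The Hessian of f at 0 has rank 0. Corank 2; j^3 = 3*(p + q)^3 is a perfect cube, so E-series; the 4-jet and mu = 6 give E_6.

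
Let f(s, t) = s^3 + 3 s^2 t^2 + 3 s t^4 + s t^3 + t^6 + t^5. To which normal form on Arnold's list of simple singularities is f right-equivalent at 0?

The Hessian of f at 0 has rank 0. Corank 2; j^3 = s^3 is a perfect cube, so E-series; the 4-jet and mu = 7 give E_7.

E_7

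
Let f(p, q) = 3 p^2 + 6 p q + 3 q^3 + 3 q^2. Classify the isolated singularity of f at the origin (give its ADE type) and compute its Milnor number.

Type A_{2}, Milnor number mu = 2.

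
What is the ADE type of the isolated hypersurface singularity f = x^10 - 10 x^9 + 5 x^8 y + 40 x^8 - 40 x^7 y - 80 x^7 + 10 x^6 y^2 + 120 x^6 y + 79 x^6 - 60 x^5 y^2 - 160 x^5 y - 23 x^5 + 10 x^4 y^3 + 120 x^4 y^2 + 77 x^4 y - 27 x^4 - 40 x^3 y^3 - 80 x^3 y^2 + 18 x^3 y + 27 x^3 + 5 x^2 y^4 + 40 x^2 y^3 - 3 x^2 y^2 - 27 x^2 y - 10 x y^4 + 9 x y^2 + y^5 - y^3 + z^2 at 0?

E8

The Hessian of f at 0 has rank 1. Corank 2; j^3 = (3*x - y)^3 is a perfect cube, so E-series; the 5-jet and mu = 8 give E_8.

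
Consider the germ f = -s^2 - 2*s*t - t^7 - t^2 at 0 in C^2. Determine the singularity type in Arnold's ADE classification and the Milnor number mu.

The Hessian of f at 0 has rank 1. Corank 1: A-series; mu = 6 gives A_6.

Type A_6, Milnor number mu = 6.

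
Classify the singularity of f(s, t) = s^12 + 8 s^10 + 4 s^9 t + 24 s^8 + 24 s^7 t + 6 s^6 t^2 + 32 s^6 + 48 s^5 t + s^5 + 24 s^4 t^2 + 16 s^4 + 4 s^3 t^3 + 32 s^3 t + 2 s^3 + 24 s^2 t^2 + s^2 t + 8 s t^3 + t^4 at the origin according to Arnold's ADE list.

D_{5}

The Hessian of f at 0 is [[0, 0], [0, 0]] with rank 0, so corank 2. A Groebner basis of the Jacobian ideal J(f) in C{s,t} is {s*t^2, -s*t/8 + t^3, s^2 + s*t/2}; counting standard monomials gives mu = 5. Corank 2; j^3 = s^2*(2*s + t) has shape L^2 M (L != M), so D-series; mu = 5 gives D_5.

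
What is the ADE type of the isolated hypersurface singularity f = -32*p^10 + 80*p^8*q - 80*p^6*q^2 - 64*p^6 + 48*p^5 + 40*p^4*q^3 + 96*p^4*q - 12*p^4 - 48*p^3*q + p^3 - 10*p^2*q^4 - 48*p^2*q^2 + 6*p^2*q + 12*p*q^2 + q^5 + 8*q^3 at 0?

E_8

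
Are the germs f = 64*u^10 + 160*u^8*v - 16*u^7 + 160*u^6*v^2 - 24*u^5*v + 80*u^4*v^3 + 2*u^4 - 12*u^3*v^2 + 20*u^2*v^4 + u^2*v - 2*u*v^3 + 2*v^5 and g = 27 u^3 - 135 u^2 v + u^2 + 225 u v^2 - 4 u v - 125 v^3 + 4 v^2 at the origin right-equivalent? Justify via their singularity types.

No.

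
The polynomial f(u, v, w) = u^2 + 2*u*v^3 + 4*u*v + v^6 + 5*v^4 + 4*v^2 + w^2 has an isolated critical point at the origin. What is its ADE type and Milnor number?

Type A3, Milnor number mu = 3.

The Hessian of f at 0 is [[2, 4, 0], [4, 8, 0], [0, 0, 2]] with rank 2, so corank 1. A Groebner basis of the Jacobian ideal J(f) in C{u,v,w} is {v^3, u + 2*v, w}; counting standard monomials gives mu = 3. Corank 1: A-series; mu = 3 gives A_3.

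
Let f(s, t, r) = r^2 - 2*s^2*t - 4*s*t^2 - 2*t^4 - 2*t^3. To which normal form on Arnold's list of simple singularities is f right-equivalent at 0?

The Hessian of f at 0 is [[0, 0, 0], [0, 0, 0], [0, 0, 2]] with rank 1, so corank 2. A Groebner basis of the Jacobian ideal J(f) in C{s,t,r} is {s^3 - s^2/4 + t^2/4, s^2/4 + t^3 - t^2/4, s*t + t^2, r}; counting standard monomials gives mu = 5. Corank 2; j^3 = -2*t*(s + t)^2 has shape L^2 M (L != M), so D-series; mu = 5 gives D_5.

D_{5}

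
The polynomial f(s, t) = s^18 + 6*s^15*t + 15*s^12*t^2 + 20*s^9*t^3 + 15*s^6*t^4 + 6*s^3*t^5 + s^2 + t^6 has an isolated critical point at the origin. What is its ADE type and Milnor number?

The Hessian of f at 0 has rank 1. Corank 1: A-series; mu = 5 gives A_5.

Type A_{5}, Milnor number mu = 5.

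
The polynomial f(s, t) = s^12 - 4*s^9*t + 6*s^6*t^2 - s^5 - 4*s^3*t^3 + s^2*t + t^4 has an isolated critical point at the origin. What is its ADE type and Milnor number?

The Hessian of f at 0 is [[0, 0], [0, 0]] with rank 0, so corank 2. A Groebner basis of the Jacobian ideal J(f) in C{s,t} is {s^3, s^2/4 + t^3, s*t}; counting standard monomials gives mu = 5. Corank 2; j^3 = s^2*t has shape L^2 M (L != M), so D-series; mu = 5 gives D_5.

Type D_{5}, Milnor number mu = 5.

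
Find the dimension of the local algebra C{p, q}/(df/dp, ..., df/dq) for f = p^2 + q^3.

2

The Hessian of f at 0 is [[2, 0], [0, 0]] with rank 1, so corank 1. A Groebner basis of the Jacobian ideal J(f) in C{p,q} is {q^2, p}; counting standard monomials gives mu = 2. Corank 1: A-series; mu = 2 gives A_2.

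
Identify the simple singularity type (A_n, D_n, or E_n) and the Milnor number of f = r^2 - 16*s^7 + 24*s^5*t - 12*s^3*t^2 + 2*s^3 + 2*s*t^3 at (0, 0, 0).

The Hessian of f at 0 has rank 1. Corank 2; j^3 = 2*s^3 is a perfect cube, so E-series; the 4-jet and mu = 7 give E_7.

Type E_{7}, Milnor number mu = 7.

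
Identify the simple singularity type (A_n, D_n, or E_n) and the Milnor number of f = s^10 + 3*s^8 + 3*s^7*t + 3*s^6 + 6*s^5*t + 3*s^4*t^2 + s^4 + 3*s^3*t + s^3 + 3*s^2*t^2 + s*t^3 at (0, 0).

Type E7, Milnor number mu = 7.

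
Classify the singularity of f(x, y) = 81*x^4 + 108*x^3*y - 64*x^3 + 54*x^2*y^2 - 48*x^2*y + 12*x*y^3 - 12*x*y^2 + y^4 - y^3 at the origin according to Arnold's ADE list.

The Hessian of f at 0 has rank 0. Corank 2; j^3 = -(4*x + y)^3 is a perfect cube, so E-series; the 4-jet and mu = 6 give E_6.

E_{6}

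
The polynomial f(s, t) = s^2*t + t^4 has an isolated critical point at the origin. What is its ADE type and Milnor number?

Type D_5, Milnor number mu = 5.

The Hessian of f at 0 is [[0, 0], [0, 0]] with rank 0, so corank 2. A Groebner basis of the Jacobian ideal J(f) in C{s,t} is {s^3, s^2/4 + t^3, s*t}; counting standard monomials gives mu = 5. Corank 2; j^3 = s^2*t has shape L^2 M (L != M), so D-series; mu = 5 gives D_5.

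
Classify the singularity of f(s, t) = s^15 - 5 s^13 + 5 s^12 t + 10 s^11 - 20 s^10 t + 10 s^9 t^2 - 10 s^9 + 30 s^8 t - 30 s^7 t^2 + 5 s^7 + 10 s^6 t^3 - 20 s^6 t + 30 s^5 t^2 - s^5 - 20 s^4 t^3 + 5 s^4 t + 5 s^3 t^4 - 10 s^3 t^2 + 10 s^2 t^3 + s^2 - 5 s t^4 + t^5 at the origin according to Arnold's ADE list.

A_{4}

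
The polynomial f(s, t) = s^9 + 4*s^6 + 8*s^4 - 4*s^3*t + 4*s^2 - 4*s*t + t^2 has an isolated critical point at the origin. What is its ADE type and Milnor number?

Type A8, Milnor number mu = 8.

The Hessian of f at 0 is [[8, -4], [-4, 2]] with rank 1, so corank 1. A Groebner basis of the Jacobian ideal J(f) in C{s,t} is {-16*s^2 + s*t^3 + 20*s*t - 6*t^2, -48*s^2 + 56*s*t + t^4 - 16*t^2, s^3 + s - t/2, s^2*t - s*t^2/2 + 2*s/3 + t^3/12 - t/3}; counting standard monomials gives mu = 8. Corank 1: A-series; mu = 8 gives A_8.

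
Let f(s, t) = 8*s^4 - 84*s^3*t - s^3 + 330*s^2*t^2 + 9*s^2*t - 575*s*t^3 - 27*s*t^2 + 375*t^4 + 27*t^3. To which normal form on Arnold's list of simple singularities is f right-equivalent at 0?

The Hessian of f at 0 has rank 0. Corank 2; j^3 = -(s - 3*t)^3 is a perfect cube, so E-series; the 4-jet and mu = 7 give E_7.

E_{7}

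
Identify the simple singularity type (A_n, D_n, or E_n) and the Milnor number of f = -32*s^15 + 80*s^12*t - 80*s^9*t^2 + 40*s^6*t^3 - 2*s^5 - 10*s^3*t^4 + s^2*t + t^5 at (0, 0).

The Hessian of f at 0 has rank 0. Corank 2; j^3 = s^2*t has shape L^2 M (L != M), so D-series; mu = 6 gives D_6.

Type D_6, Milnor number mu = 6.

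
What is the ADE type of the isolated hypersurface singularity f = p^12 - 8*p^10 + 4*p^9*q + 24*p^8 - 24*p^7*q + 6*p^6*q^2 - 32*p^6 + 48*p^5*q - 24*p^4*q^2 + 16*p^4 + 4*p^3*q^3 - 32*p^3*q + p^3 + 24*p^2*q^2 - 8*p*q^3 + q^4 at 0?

E6

The Hessian of f at 0 has rank 0. Corank 2; j^3 = p^3 is a perfect cube, so E-series; the 4-jet and mu = 6 give E_6.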